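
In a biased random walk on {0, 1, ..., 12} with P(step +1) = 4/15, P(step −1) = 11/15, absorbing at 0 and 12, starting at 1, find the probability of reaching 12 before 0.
P(hit 12 before 0) = (1 − (11/4)^1) / (1 − (11/4)^12) = 4194304/448344514215

Let u_k denote P(reach 12 before 0 | start at k). Boundary: u_0 = 0, u_12 = 1. Recurrence: u_k = 4/15·u_{k+1} + 11/15·u_{k-1} for 1 ≤ k ≤ 11. Try u_k = A + B·r^k with r = q/p = (11/15)/(4/15) = 11/4. Substitution satisfies the recurrence; boundary conditions give:
  u_k = (1 − r^k) / (1 − r^N) = (1 − (11/4)^1) / (1 − (11/4)^12) = 4194304/448344514215.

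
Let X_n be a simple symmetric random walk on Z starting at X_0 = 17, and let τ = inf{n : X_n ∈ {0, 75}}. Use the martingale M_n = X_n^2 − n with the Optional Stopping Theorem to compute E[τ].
E[τ] = 986

M_n = X_n^2 − n is a martingale (since E[X_{n+1}^2 | F_n] = X_n^2 + 1). By OST (τ has finite mean in a bounded region), E[M_τ] = E[M_0] = X_0^2 − 0 = 17^2 = 289. Also E[M_τ] = E[X_τ^2] − E[τ]. The walk exits at 0 or 75, with P(hit 75 first) = 17/75, so E[X_τ^2] = 75^2 · 17/75 + 0 = 1275. Thus E[τ] = E[X_τ^2] − E[M_τ] = 1275 − 289 = 986 = 17(75 − 17) = 986.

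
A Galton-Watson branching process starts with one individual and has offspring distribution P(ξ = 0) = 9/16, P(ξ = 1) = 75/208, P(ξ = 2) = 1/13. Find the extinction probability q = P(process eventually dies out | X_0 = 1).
q = 1

Mean offspring μ = 0·9/16 + 1·75/208 + 2·1/13 = 107/208 ≤ 1. For μ ≤ 1 with offspring not concentrated at 1, the Galton-Watson process goes extinct almost surely, so q = 1.
(Algebraic check: The pgf is f(s) = 9/16 + 75/208·s + 1/13·s². The extinction probability q is the smallest fixed point of f in [0, 1]. Setting s = f(s):
  1/13·s² + (75/208 − 1)·s + 9/16 = 0
  1/13·s² − (9/16 + 1/13)·s + 9/16 = 0
which factors as (s − 1)·(1/13·s − 9/16) = 0, giving roots s = 1 and s = (9/16)/(1/13) = 117/16. Since 117/16 ≥ 1, the smallest root in [0, 1] is s = 1.)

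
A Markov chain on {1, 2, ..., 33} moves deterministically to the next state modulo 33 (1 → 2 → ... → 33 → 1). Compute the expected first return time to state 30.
E[T_30 | X_0 = 30] = 33

The chain cycles deterministically, so starting at state 30 it returns in exactly 33 steps. Equivalently, the stationary distribution is uniform π_j = 1/33 for every state j, so by Kac's formula E[T_30] = 1/π_30 = 33.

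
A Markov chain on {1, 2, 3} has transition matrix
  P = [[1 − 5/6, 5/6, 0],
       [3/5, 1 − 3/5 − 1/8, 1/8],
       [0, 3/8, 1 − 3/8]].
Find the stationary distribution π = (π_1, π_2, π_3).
π = (27/77, 75/154, 25/154)

This is a birth-death chain on three states, which satisfies detailed balance: π_1 · P_{12} = π_2 · P_{21} and π_2 · P_{23} = π_3 · P_{32}.
From π_1 · 5/6 = π_2 · 3/5: π_2/π_1 = (5/6)/(3/5) = 25/18.
From π_2 · 1/8 = π_3 · 3/8: π_3/π_2 = (1/8)/(3/8) = 1/3.
Take π_1 proportional to 1; then unnormalized π = (1, 25/18, 25/54). Normalize by dividing by the sum 77/27:
  π = (27/77, 75/154, 25/154).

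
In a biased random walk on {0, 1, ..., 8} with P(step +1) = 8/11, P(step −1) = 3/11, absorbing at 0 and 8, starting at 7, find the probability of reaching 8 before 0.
P(hit 8 before 0) = (1 − (3/8)^7) / (1 − (3/8)^8) = 3351944/3354131

Let u_k denote P(reach 8 before 0 | start at k). Boundary: u_0 = 0, u_8 = 1. Recurrence: u_k = 8/11·u_{k+1} + 3/11·u_{k-1} for 1 ≤ k ≤ 7. Try u_k = A + B·r^k with r = q/p = (3/11)/(8/11) = 3/8. Substitution satisfies the recurrence; boundary conditions give:
  u_k = (1 − r^k) / (1 − r^N) = (1 − (3/8)^7) / (1 − (3/8)^8) = 3351944/3354131.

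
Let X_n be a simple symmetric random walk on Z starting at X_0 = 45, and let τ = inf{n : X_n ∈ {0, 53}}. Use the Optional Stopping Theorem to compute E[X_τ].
E[X_τ] = 45

X_n is a martingale and τ is a bounded-mean stopping time (indeed τ is finite a.s. with bounded expectation since the walk is in a bounded region). By the OST, E[X_τ] = E[X_0] = 45. Equivalently: E[X_τ] = 53 · P(hit 53 first) + 0 · P(hit 0 first) = 53 · (45/53) = 45.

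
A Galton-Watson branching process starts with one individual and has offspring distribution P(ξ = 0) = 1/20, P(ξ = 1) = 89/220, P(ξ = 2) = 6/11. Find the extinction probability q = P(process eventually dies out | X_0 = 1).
q = 11/120

The pgf is f(s) = 1/20 + 89/220·s + 6/11·s². The extinction probability q is the smallest fixed point of f in [0, 1]. Setting s = f(s):
  6/11·s² + (89/220 − 1)·s + 1/20 = 0
  6/11·s² − (1/20 + 6/11)·s + 1/20 = 0
which factors as (s − 1)·(6/11·s − 1/20) = 0, giving roots s = 1 and s = (1/20)/(6/11) = 11/120.
Mean offspring μ = 89/220 + 2·6/11 = 329/220 > 1 (supercritical), so q < 1. The extinction probability is the smaller root: q = (1/20)/(6/11) = 11/120.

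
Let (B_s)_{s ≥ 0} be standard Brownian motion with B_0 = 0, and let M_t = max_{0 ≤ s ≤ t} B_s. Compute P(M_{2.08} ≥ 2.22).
P(M_{2.08} ≥ 2.22) = 2·P(B_{2.08} ≥ 2.22) = 2(1 − Φ(2.22/√2.08)) ≈ 0.1237

By the reflection principle for Brownian motion, P(M_t ≥ a) = 2 · P(B_t ≥ a) for a ≥ 0. Since B_t ~ N(0, t), P(B_t ≥ 2.22) = 1 − Φ(2.22/√t) = 1 − Φ(2.22/√2.08) = 1 − Φ(1.5393). So
  P(M_{2.08} ≥ 2.22) = 2(1 − Φ(1.5393)) ≈ 0.1237.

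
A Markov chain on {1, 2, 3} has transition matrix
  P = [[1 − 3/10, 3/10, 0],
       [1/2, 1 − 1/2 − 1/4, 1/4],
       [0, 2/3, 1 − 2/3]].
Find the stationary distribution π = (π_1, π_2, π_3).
π = (40/73, 24/73, 9/73)

This is a birth-death chain on three states, which satisfies detailed balance: π_1 · P_{12} = π_2 · P_{21} and π_2 · P_{23} = π_3 · P_{32}.
From π_1 · 3/10 = π_2 · 1/2: π_2/π_1 = (3/10)/(1/2) = 3/5.
From π_2 · 1/4 = π_3 · 2/3: π_3/π_2 = (1/4)/(2/3) = 3/8.
Take π_1 proportional to 1; then unnormalized π = (1, 3/5, 9/40). Normalize by dividing by the sum 73/40:
  π = (40/73, 24/73, 9/73).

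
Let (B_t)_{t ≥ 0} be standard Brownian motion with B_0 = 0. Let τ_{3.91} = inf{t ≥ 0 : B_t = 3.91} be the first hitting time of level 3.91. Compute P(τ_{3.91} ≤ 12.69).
P(τ_{3.91} ≤ 12.69) = 2(1 − Φ(3.91/√12.69)) = 2(1 − Φ(1.0976)) ≈ 0.2724

By the reflection principle for standard BM, P(τ_b ≤ t) = 2 · P(B_t ≥ b). Since B_t ~ N(0, t), P(B_t ≥ 3.91) = 1 − Φ(3.91/√t) = 1 − Φ(3.91/√12.69) = 1 − Φ(1.0976) ≈ 0.13619. Doubling: P(τ_{3.91} ≤ 12.69) ≈ 2 · 0.13619 = 0.27238 ≈ 0.2724.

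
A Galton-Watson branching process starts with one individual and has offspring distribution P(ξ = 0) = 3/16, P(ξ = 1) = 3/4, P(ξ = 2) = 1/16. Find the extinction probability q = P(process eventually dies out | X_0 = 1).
q = 1

Mean offspring μ = 0·3/16 + 1·3/4 + 2·1/16 = 7/8 ≤ 1. For μ ≤ 1 with offspring not concentrated at 1, the Galton-Watson process goes extinct almost surely, so q = 1.
(Algebraic check: The pgf is f(s) = 3/16 + 3/4·s + 1/16·s². The extinction probability q is the smallest fixed point of f in [0, 1]. Setting s = f(s):
  1/16·s² + (3/4 − 1)·s + 3/16 = 0
  1/16·s² − (3/16 + 1/16)·s + 3/16 = 0
which factors as (s − 1)·(1/16·s − 3/16) = 0, giving roots s = 1 and s = (3/16)/(1/16) = 3. Since 3 ≥ 1, the smallest root in [0, 1] is s = 1.)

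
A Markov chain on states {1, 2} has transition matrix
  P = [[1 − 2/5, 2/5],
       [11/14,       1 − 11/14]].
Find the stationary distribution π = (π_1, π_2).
π_1 = 55/83, π_2 = 28/83

Solve πP = π with π_1 + π_2 = 1. From πP = π: π_1 · (1 − 2/5) + π_2 · 11/14 = π_1 ⇒ π_2 · 11/14 = π_1 · 2/5 ⇒ π_2/π_1 = (2/5)/(11/14) = 28/55. Together with π_1 + π_2 = 1:
  π_1 = (11/14)/(2/5 + 11/14) = (11/14)/(83/70) = 55/83,
  π_2 = (2/5)/(2/5 + 11/14) = (2/5)/(83/70) = 28/83.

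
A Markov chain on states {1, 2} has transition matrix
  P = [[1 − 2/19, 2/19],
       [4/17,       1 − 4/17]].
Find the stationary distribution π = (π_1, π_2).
π_1 = 38/55, π_2 = 17/55

Solve πP = π with π_1 + π_2 = 1. From πP = π: π_1 · (1 − 2/19) + π_2 · 4/17 = π_1 ⇒ π_2 · 4/17 = π_1 · 2/19 ⇒ π_2/π_1 = (2/19)/(4/17) = 17/38. Together with π_1 + π_2 = 1:
  π_1 = (4/17)/(2/19 + 4/17) = (4/17)/(110/323) = 38/55,
  π_2 = (2/19)/(2/19 + 4/17) = (2/19)/(110/323) = 17/55.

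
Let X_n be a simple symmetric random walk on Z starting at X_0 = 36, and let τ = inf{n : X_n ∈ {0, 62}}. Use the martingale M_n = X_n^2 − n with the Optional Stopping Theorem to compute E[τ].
E[τ] = 936

M_n = X_n^2 − n is a martingale (since E[X_{n+1}^2 | F_n] = X_n^2 + 1). By OST (τ has finite mean in a bounded region), E[M_τ] = E[M_0] = X_0^2 − 0 = 36^2 = 1296. Also E[M_τ] = E[X_τ^2] − E[τ]. The walk exits at 0 or 62, with P(hit 62 first) = 36/62, so E[X_τ^2] = 62^2 · 36/62 + 0 = 2232. Thus E[τ] = E[X_τ^2] − E[M_τ] = 2232 − 1296 = 936 = 36(62 − 36) = 936.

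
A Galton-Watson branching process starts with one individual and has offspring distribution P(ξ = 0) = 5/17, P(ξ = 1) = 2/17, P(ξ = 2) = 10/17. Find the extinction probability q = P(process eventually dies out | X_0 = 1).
q = 1/2

The pgf is f(s) = 5/17 + 2/17·s + 10/17·s². The extinction probability q is the smallest fixed point of f in [0, 1]. Setting s = f(s):
  10/17·s² + (2/17 − 1)·s + 5/17 = 0
  10/17·s² − (5/17 + 10/17)·s + 5/17 = 0
which factors as (s − 1)·(10/17·s − 5/17) = 0, giving roots s = 1 and s = (5/17)/(10/17) = 1/2.
Mean offspring μ = 2/17 + 2·10/17 = 22/17 > 1 (supercritical), so q < 1. The extinction probability is the smaller root: q = (5/17)/(10/17) = 1/2.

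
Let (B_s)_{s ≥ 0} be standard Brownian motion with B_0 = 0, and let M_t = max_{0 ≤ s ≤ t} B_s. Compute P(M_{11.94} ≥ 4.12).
P(M_{11.94} ≥ 4.12) = 2·P(B_{11.94} ≥ 4.12) = 2(1 − Φ(4.12/√11.94)) ≈ 0.2331

By the reflection principle for Brownian motion, P(M_t ≥ a) = 2 · P(B_t ≥ a) for a ≥ 0. Since B_t ~ N(0, t), P(B_t ≥ 4.12) = 1 − Φ(4.12/√t) = 1 − Φ(4.12/√11.94) = 1 − Φ(1.1923). So
  P(M_{11.94} ≥ 4.12) = 2(1 − Φ(1.1923)) ≈ 0.2331.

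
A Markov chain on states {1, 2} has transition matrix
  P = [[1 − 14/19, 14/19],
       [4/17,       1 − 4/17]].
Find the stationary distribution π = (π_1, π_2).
π_1 = 38/157, π_2 = 119/157

Solve πP = π with π_1 + π_2 = 1. From πP = π: π_1 · (1 − 14/19) + π_2 · 4/17 = π_1 ⇒ π_2 · 4/17 = π_1 · 14/19 ⇒ π_2/π_1 = (14/19)/(4/17) = 119/38. Together with π_1 + π_2 = 1:
  π_1 = (4/17)/(14/19 + 4/17) = (4/17)/(314/323) = 38/157,
  π_2 = (14/19)/(14/19 + 4/17) = (14/19)/(314/323) = 119/157.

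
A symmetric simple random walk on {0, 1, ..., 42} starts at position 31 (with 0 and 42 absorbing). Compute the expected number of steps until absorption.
E[τ | X_0 = 31] = 341

Let v_k = E[τ | X_0 = k]. Boundary: v_0 = v_42 = 0. Recurrence: v_k = 1 + (v_{k-1} + v_{k+1})/2 for 1 ≤ k ≤ 41. The particular solution to v_k − (v_{k-1} + v_{k+1})/2 = 1 is v_k = −k^2. Adding homogeneous solution A + B k and matching boundaries gives v_k = k (42 − k). Substituting k = 31: v_31 = 31 · 11 = 341.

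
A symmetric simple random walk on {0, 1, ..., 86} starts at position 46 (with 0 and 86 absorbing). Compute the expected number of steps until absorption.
E[τ | X_0 = 46] = 1840

Let v_k = E[τ | X_0 = k]. Boundary: v_0 = v_86 = 0. Recurrence: v_k = 1 + (v_{k-1} + v_{k+1})/2 for 1 ≤ k ≤ 85. The particular solution to v_k − (v_{k-1} + v_{k+1})/2 = 1 is v_k = −k^2. Adding homogeneous solution A + B k and matching boundaries gives v_k = k (86 − k). Substituting k = 46: v_46 = 46 · 40 = 1840.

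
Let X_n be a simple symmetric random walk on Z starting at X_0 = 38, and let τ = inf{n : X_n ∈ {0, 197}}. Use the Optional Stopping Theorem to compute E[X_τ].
E[X_τ] = 38

X_n is a martingale and τ is a bounded-mean stopping time (indeed τ is finite a.s. with bounded expectation since the walk is in a bounded region). By the OST, E[X_τ] = E[X_0] = 38. Equivalently: E[X_τ] = 197 · P(hit 197 first) + 0 · P(hit 0 first) = 197 · (38/197) = 38.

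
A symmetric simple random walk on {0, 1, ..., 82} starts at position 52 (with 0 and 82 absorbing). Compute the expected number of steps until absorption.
E[τ | X_0 = 52] = 1560

Let v_k = E[τ | X_0 = k]. Boundary: v_0 = v_82 = 0. Recurrence: v_k = 1 + (v_{k-1} + v_{k+1})/2 for 1 ≤ k ≤ 81. The particular solution to v_k − (v_{k-1} + v_{k+1})/2 = 1 is v_k = −k^2. Adding homogeneous solution A + B k and matching boundaries gives v_k = k (82 − k). Substituting k = 52: v_52 = 52 · 30 = 1560.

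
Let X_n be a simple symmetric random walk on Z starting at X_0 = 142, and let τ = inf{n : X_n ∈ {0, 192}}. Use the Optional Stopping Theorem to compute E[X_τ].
E[X_τ] = 142

X_n is a martingale and τ is a bounded-mean stopping time (indeed τ is finite a.s. with bounded expectation since the walk is in a bounded region). By the OST, E[X_τ] = E[X_0] = 142. Equivalently: E[X_τ] = 192 · P(hit 192 first) + 0 · P(hit 0 first) = 192 · (142/192) = 142.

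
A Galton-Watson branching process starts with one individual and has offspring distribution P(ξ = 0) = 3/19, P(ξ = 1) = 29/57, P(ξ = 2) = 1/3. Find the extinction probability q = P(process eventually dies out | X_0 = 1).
q = 9/19

The pgf is f(s) = 3/19 + 29/57·s + 1/3·s². The extinction probability q is the smallest fixed point of f in [0, 1]. Setting s = f(s):
  1/3·s² + (29/57 − 1)·s + 3/19 = 0
  1/3·s² − (3/19 + 1/3)·s + 3/19 = 0
which factors as (s − 1)·(1/3·s − 3/19) = 0, giving roots s = 1 and s = (3/19)/(1/3) = 9/19.
Mean offspring μ = 29/57 + 2·1/3 = 67/57 > 1 (supercritical), so q < 1. The extinction probability is the smaller root: q = (3/19)/(1/3) = 9/19.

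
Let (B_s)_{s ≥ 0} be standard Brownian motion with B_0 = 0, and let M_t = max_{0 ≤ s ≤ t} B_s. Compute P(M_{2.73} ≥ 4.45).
P(M_{2.73} ≥ 4.45) = 2·P(B_{2.73} ≥ 4.45) = 2(1 − Φ(4.45/√2.73)) ≈ 0.0071

By the reflection principle for Brownian motion, P(M_t ≥ a) = 2 · P(B_t ≥ a) for a ≥ 0. Since B_t ~ N(0, t), P(B_t ≥ 4.45) = 1 − Φ(4.45/√t) = 1 − Φ(4.45/√2.73) = 1 − Φ(2.6933). So
  P(M_{2.73} ≥ 4.45) = 2(1 − Φ(2.6933)) ≈ 0.0071.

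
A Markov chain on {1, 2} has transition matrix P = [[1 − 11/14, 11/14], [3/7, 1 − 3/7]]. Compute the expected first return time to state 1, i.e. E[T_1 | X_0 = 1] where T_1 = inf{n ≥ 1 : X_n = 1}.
E[T_1 | X_0 = 1] = 1/π_1 = 17/6

For an irreducible recurrent Markov chain with stationary distribution π, E[T_i | X_0 = i] = 1/π_i (Kac's formula). Here π_1 = (3/7)/(11/14 + 3/7) = (3/7)/(17/14) = 6/17, so E[T_1 | X_0 = 1] = 1/π_1 = (11/14 + 3/7)/(3/7) = (17/14)/(3/7) = 17/6.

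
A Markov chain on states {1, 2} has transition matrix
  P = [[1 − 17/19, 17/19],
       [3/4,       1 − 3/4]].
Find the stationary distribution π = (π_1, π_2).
π_1 = 57/125, π_2 = 68/125

Solve πP = π with π_1 + π_2 = 1. From πP = π: π_1 · (1 − 17/19) + π_2 · 3/4 = π_1 ⇒ π_2 · 3/4 = π_1 · 17/19 ⇒ π_2/π_1 = (17/19)/(3/4) = 68/57. Together with π_1 + π_2 = 1:
  π_1 = (3/4)/(17/19 + 3/4) = (3/4)/(125/76) = 57/125,
  π_2 = (17/19)/(17/19 + 3/4) = (17/19)/(125/76) = 68/125.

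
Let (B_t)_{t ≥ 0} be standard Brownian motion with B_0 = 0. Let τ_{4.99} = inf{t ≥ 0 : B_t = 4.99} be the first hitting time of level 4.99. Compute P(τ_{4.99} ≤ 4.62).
P(τ_{4.99} ≤ 4.62) = 2(1 − Φ(4.99/√4.62)) = 2(1 − Φ(2.3216)) ≈ 0.0203

By the reflection principle for standard BM, P(τ_b ≤ t) = 2 · P(B_t ≥ b). Since B_t ~ N(0, t), P(B_t ≥ 4.99) = 1 − Φ(4.99/√t) = 1 − Φ(4.99/√4.62) = 1 − Φ(2.3216) ≈ 0.01013. Doubling: P(τ_{4.99} ≤ 4.62) ≈ 2 · 0.01013 = 0.02026 ≈ 0.0203.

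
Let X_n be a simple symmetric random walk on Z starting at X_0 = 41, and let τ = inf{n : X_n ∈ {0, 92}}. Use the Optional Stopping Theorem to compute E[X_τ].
E[X_τ] = 41

X_n is a martingale and τ is a bounded-mean stopping time (indeed τ is finite a.s. with bounded expectation since the walk is in a bounded region). By the OST, E[X_τ] = E[X_0] = 41. Equivalently: E[X_τ] = 92 · P(hit 92 first) + 0 · P(hit 0 first) = 92 · (41/92) = 41.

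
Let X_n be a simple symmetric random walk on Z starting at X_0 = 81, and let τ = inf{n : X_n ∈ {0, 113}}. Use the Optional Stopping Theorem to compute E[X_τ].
E[X_τ] = 81

X_n is a martingale and τ is a bounded-mean stopping time (indeed τ is finite a.s. with bounded expectation since the walk is in a bounded region). By the OST, E[X_τ] = E[X_0] = 81. Equivalently: E[X_τ] = 113 · P(hit 113 first) + 0 · P(hit 0 first) = 113 · (81/113) = 81.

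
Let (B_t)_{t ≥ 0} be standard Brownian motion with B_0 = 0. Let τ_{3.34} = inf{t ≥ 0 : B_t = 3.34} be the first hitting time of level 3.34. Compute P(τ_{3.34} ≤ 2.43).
P(τ_{3.34} ≤ 2.43) = 2(1 − Φ(3.34/√2.43)) = 2(1 − Φ(2.1426)) ≈ 0.0321

By the reflection principle for standard BM, P(τ_b ≤ t) = 2 · P(B_t ≥ b). Since B_t ~ N(0, t), P(B_t ≥ 3.34) = 1 − Φ(3.34/√t) = 1 − Φ(3.34/√2.43) = 1 − Φ(2.1426) ≈ 0.01607. Doubling: P(τ_{3.34} ≤ 2.43) ≈ 2 · 0.01607 = 0.03214 ≈ 0.0321.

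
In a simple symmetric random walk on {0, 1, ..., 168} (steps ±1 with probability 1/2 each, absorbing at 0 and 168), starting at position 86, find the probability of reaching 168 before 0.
P(hit 168 before 0) = 86/168 = 43/84

Let u_k = P(hit 168 before 0 | start at k). Then u_0 = 0, u_168 = 1, and u_k = u_{k-1}/2 + u_{k+1}/2 for 1 ≤ k ≤ 167. This harmonic recurrence is solved by u_k = k/168, giving u_86 = 86/168 = 43/84.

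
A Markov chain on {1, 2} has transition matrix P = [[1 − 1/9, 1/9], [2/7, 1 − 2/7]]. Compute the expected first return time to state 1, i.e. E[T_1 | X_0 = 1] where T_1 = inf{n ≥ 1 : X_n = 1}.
E[T_1 | X_0 = 1] = 1/π_1 = 25/18

For an irreducible recurrent Markov chain with stationary distribution π, E[T_i | X_0 = i] = 1/π_i (Kac's formula). Here π_1 = (2/7)/(1/9 + 2/7) = (2/7)/(25/63) = 18/25, so E[T_1 | X_0 = 1] = 1/π_1 = (1/9 + 2/7)/(2/7) = (25/63)/(2/7) = 25/18.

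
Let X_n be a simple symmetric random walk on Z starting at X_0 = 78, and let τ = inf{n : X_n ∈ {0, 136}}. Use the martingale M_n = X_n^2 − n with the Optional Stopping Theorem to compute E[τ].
E[τ] = 4524

M_n = X_n^2 − n is a martingale (since E[X_{n+1}^2 | F_n] = X_n^2 + 1). By OST (τ has finite mean in a bounded region), E[M_τ] = E[M_0] = X_0^2 − 0 = 78^2 = 6084. Also E[M_τ] = E[X_τ^2] − E[τ]. The walk exits at 0 or 136, with P(hit 136 first) = 78/136, so E[X_τ^2] = 136^2 · 78/136 + 0 = 10608. Thus E[τ] = E[X_τ^2] − E[M_τ] = 10608 − 6084 = 4524 = 78(136 − 78) = 4524.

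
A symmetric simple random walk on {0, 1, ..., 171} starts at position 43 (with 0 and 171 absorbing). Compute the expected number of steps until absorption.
E[τ | X_0 = 43] = 5504

Let v_k = E[τ | X_0 = k]. Boundary: v_0 = v_171 = 0. Recurrence: v_k = 1 + (v_{k-1} + v_{k+1})/2 for 1 ≤ k ≤ 170. The particular solution to v_k − (v_{k-1} + v_{k+1})/2 = 1 is v_k = −k^2. Adding homogeneous solution A + B k and matching boundaries gives v_k = k (171 − k). Substituting k = 43: v_43 = 43 · 128 = 5504.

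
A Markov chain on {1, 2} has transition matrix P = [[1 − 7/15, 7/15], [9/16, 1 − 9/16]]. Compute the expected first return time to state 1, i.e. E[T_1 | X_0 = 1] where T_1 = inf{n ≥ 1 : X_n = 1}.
E[T_1 | X_0 = 1] = 1/π_1 = 247/135

For an irreducible recurrent Markov chain with stationary distribution π, E[T_i | X_0 = i] = 1/π_i (Kac's formula). Here π_1 = (9/16)/(7/15 + 9/16) = (9/16)/(247/240) = 135/247, so E[T_1 | X_0 = 1] = 1/π_1 = (7/15 + 9/16)/(9/16) = (247/240)/(9/16) = 247/135.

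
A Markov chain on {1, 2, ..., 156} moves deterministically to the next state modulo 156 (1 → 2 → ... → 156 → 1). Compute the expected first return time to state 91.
E[T_91 | X_0 = 91] = 156

The chain cycles deterministically, so starting at state 91 it returns in exactly 156 steps. Equivalently, the stationary distribution is uniform π_j = 1/156 for every state j, so by Kac's formula E[T_91] = 1/π_91 = 156.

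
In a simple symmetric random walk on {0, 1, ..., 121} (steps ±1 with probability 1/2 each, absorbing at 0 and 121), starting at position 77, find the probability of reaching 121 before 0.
P(hit 121 before 0) = 77/121 = 7/11

Let u_k = P(hit 121 before 0 | start at k). Then u_0 = 0, u_121 = 1, and u_k = u_{k-1}/2 + u_{k+1}/2 for 1 ≤ k ≤ 120. This harmonic recurrence is solved by u_k = k/121, giving u_77 = 77/121 = 7/11.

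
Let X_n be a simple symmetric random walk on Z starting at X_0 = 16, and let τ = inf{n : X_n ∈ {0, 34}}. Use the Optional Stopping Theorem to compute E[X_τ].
E[X_τ] = 16

X_n is a martingale and τ is a bounded-mean stopping time (indeed τ is finite a.s. with bounded expectation since the walk is in a bounded region). By the OST, E[X_τ] = E[X_0] = 16. Equivalently: E[X_τ] = 34 · P(hit 34 first) + 0 · P(hit 0 first) = 34 · (16/34) = 16.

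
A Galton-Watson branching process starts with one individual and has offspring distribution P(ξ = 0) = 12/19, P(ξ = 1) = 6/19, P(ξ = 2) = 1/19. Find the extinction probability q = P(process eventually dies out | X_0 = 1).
q = 1

Mean offspring μ = 0·12/19 + 1·6/19 + 2·1/19 = 8/19 ≤ 1. For μ ≤ 1 with offspring not concentrated at 1, the Galton-Watson process goes extinct almost surely, so q = 1.
(Algebraic check: The pgf is f(s) = 12/19 + 6/19·s + 1/19·s². The extinction probability q is the smallest fixed point of f in [0, 1]. Setting s = f(s):
  1/19·s² + (6/19 − 1)·s + 12/19 = 0
  1/19·s² − (12/19 + 1/19)·s + 12/19 = 0
which factors as (s − 1)·(1/19·s − 12/19) = 0, giving roots s = 1 and s = (12/19)/(1/19) = 12. Since 12 ≥ 1, the smallest root in [0, 1] is s = 1.)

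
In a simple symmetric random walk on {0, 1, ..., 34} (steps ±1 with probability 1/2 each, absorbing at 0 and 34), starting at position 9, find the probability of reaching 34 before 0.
P(hit 34 before 0) = 9/34

Let u_k = P(hit 34 before 0 | start at k). Then u_0 = 0, u_34 = 1, and u_k = u_{k-1}/2 + u_{k+1}/2 for 1 ≤ k ≤ 33. This harmonic recurrence is solved by u_k = k/34, giving u_9 = 9/34.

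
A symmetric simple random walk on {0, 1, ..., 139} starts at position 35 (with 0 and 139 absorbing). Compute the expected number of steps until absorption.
E[τ | X_0 = 35] = 3640

Let v_k = E[τ | X_0 = k]. Boundary: v_0 = v_139 = 0. Recurrence: v_k = 1 + (v_{k-1} + v_{k+1})/2 for 1 ≤ k ≤ 138. The particular solution to v_k − (v_{k-1} + v_{k+1})/2 = 1 is v_k = −k^2. Adding homogeneous solution A + B k and matching boundaries gives v_k = k (139 − k). Substituting k = 35: v_35 = 35 · 104 = 3640.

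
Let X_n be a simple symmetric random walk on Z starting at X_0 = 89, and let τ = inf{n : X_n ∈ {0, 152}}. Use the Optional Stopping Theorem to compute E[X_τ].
E[X_τ] = 89

X_n is a martingale and τ is a bounded-mean stopping time (indeed τ is finite a.s. with bounded expectation since the walk is in a bounded region). By the OST, E[X_τ] = E[X_0] = 89. Equivalently: E[X_τ] = 152 · P(hit 152 first) + 0 · P(hit 0 first) = 152 · (89/152) = 89.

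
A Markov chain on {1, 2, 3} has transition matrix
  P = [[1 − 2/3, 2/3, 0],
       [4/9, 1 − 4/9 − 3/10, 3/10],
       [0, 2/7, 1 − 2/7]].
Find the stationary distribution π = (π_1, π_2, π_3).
π = (40/163, 60/163, 63/163)

This is a birth-death chain on three states, which satisfies detailed balance: π_1 · P_{12} = π_2 · P_{21} and π_2 · P_{23} = π_3 · P_{32}.
From π_1 · 2/3 = π_2 · 4/9: π_2/π_1 = (2/3)/(4/9) = 3/2.
From π_2 · 3/10 = π_3 · 2/7: π_3/π_2 = (3/10)/(2/7) = 21/20.
Take π_1 proportional to 1; then unnormalized π = (1, 3/2, 63/40). Normalize by dividing by the sum 163/40:
  π = (40/163, 60/163, 63/163).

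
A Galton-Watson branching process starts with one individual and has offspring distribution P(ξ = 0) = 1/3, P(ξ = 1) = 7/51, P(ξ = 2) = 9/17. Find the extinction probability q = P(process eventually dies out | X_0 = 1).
q = 17/27

The pgf is f(s) = 1/3 + 7/51·s + 9/17·s². The extinction probability q is the smallest fixed point of f in [0, 1]. Setting s = f(s):
  9/17·s² + (7/51 − 1)·s + 1/3 = 0
  9/17·s² − (1/3 + 9/17)·s + 1/3 = 0
which factors as (s − 1)·(9/17·s − 1/3) = 0, giving roots s = 1 and s = (1/3)/(9/17) = 17/27.
Mean offspring μ = 7/51 + 2·9/17 = 61/51 > 1 (supercritical), so q < 1. The extinction probability is the smaller root: q = (1/3)/(9/17) = 17/27.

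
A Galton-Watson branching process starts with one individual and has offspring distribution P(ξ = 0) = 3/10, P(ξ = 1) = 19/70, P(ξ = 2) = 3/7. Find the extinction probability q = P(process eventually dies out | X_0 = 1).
q = 7/10

The pgf is f(s) = 3/10 + 19/70·s + 3/7·s². The extinction probability q is the smallest fixed point of f in [0, 1]. Setting s = f(s):
  3/7·s² + (19/70 − 1)·s + 3/10 = 0
  3/7·s² − (3/10 + 3/7)·s + 3/10 = 0
which factors as (s − 1)·(3/7·s − 3/10) = 0, giving roots s = 1 and s = (3/10)/(3/7) = 7/10.
Mean offspring μ = 19/70 + 2·3/7 = 79/70 > 1 (supercritical), so q < 1. The extinction probability is the smaller root: q = (3/10)/(3/7) = 7/10.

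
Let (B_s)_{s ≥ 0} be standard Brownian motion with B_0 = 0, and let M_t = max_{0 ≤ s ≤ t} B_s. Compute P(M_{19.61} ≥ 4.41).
P(M_{19.61} ≥ 4.41) = 2·P(B_{19.61} ≥ 4.41) = 2(1 − Φ(4.41/√19.61)) ≈ 0.3193

By the reflection principle for Brownian motion, P(M_t ≥ a) = 2 · P(B_t ≥ a) for a ≥ 0. Since B_t ~ N(0, t), P(B_t ≥ 4.41) = 1 − Φ(4.41/√t) = 1 − Φ(4.41/√19.61) = 1 − Φ(0.9959). So
  P(M_{19.61} ≥ 4.41) = 2(1 − Φ(0.9959)) ≈ 0.3193.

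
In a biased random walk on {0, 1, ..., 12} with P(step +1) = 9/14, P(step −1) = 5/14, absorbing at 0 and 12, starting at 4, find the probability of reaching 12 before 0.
P(hit 12 before 0) = (1 − (5/9)^4) / (1 − (5/9)^12) = 43046721/47537971

Let u_k denote P(reach 12 before 0 | start at k). Boundary: u_0 = 0, u_12 = 1. Recurrence: u_k = 9/14·u_{k+1} + 5/14·u_{k-1} for 1 ≤ k ≤ 11. Try u_k = A + B·r^k with r = q/p = (5/14)/(9/14) = 5/9. Substitution satisfies the recurrence; boundary conditions give:
  u_k = (1 − r^k) / (1 − r^N) = (1 − (5/9)^4) / (1 − (5/9)^12) = 43046721/47537971.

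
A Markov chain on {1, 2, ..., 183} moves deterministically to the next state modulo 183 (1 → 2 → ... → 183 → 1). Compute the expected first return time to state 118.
E[T_118 | X_0 = 118] = 183

The chain cycles deterministically, so starting at state 118 it returns in exactly 183 steps. Equivalently, the stationary distribution is uniform π_j = 1/183 for every state j, so by Kac's formula E[T_118] = 1/π_118 = 183.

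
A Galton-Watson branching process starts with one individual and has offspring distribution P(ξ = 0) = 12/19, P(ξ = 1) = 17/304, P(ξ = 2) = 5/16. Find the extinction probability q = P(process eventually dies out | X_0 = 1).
q = 1

Mean offspring μ = 0·12/19 + 1·17/304 + 2·5/16 = 207/304 ≤ 1. For μ ≤ 1 with offspring not concentrated at 1, the Galton-Watson process goes extinct almost surely, so q = 1.
(Algebraic check: The pgf is f(s) = 12/19 + 17/304·s + 5/16·s². The extinction probability q is the smallest fixed point of f in [0, 1]. Setting s = f(s):
  5/16·s² + (17/304 − 1)·s + 12/19 = 0
  5/16·s² − (12/19 + 5/16)·s + 12/19 = 0
which factors as (s − 1)·(5/16·s − 12/19) = 0, giving roots s = 1 and s = (12/19)/(5/16) = 192/95. Since 192/95 ≥ 1, the smallest root in [0, 1] is s = 1.)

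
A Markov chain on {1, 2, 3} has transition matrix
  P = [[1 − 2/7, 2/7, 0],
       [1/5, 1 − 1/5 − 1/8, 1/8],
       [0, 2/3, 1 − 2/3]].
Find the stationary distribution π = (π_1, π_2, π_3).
π = (56/151, 80/151, 15/151)

This is a birth-death chain on three states, which satisfies detailed balance: π_1 · P_{12} = π_2 · P_{21} and π_2 · P_{23} = π_3 · P_{32}.
From π_1 · 2/7 = π_2 · 1/5: π_2/π_1 = (2/7)/(1/5) = 10/7.
From π_2 · 1/8 = π_3 · 2/3: π_3/π_2 = (1/8)/(2/3) = 3/16.
Take π_1 proportional to 1; then unnormalized π = (1, 10/7, 15/56). Normalize by dividing by the sum 151/56:
  π = (56/151, 80/151, 15/151).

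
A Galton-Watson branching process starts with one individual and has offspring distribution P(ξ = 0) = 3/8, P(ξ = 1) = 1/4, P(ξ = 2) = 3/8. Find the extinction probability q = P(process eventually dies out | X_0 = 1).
q = 1

Mean offspring μ = 0·3/8 + 1·1/4 + 2·3/8 = 1 ≤ 1. For μ ≤ 1 with offspring not concentrated at 1, the Galton-Watson process goes extinct almost surely, so q = 1.
(Algebraic check: The pgf is f(s) = 3/8 + 1/4·s + 3/8·s². The extinction probability q is the smallest fixed point of f in [0, 1]. Setting s = f(s):
  3/8·s² + (1/4 − 1)·s + 3/8 = 0
  3/8·s² − (3/8 + 3/8)·s + 3/8 = 0
which factors as (s − 1)·(3/8·s − 3/8) = 0, giving roots s = 1 and s = (3/8)/(3/8) = 1. Since 1 ≥ 1, the smallest root in [0, 1] is s = 1.)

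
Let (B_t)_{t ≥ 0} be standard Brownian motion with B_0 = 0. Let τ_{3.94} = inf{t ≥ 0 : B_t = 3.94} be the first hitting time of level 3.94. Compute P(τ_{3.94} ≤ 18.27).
P(τ_{3.94} ≤ 18.27) = 2(1 − Φ(3.94/√18.27)) = 2(1 − Φ(0.9218)) ≈ 0.3566

By the reflection principle for standard BM, P(τ_b ≤ t) = 2 · P(B_t ≥ b). Since B_t ~ N(0, t), P(B_t ≥ 3.94) = 1 − Φ(3.94/√t) = 1 − Φ(3.94/√18.27) = 1 − Φ(0.9218) ≈ 0.17832. Doubling: P(τ_{3.94} ≤ 18.27) ≈ 2 · 0.17832 = 0.35664 ≈ 0.3566.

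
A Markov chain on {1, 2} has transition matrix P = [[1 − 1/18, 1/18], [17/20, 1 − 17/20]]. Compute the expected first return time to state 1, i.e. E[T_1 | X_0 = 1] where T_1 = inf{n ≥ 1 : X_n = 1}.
E[T_1 | X_0 = 1] = 1/π_1 = 163/153

For an irreducible recurrent Markov chain with stationary distribution π, E[T_i | X_0 = i] = 1/π_i (Kac's formula). Here π_1 = (17/20)/(1/18 + 17/20) = (17/20)/(163/180) = 153/163, so E[T_1 | X_0 = 1] = 1/π_1 = (1/18 + 17/20)/(17/20) = (163/180)/(17/20) = 163/153.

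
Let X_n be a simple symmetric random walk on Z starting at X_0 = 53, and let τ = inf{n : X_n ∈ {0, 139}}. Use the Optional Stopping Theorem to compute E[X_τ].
E[X_τ] = 53

X_n is a martingale and τ is a bounded-mean stopping time (indeed τ is finite a.s. with bounded expectation since the walk is in a bounded region). By the OST, E[X_τ] = E[X_0] = 53. Equivalently: E[X_τ] = 139 · P(hit 139 first) + 0 · P(hit 0 first) = 139 · (53/139) = 53.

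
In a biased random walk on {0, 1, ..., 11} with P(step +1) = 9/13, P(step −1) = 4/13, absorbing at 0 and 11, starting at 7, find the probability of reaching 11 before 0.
P(hit 11 before 0) = (1 − (4/9)^7) / (1 − (4/9)^11) = 6254712837/6275373061

Let u_k denote P(reach 11 before 0 | start at k). Boundary: u_0 = 0, u_11 = 1. Recurrence: u_k = 9/13·u_{k+1} + 4/13·u_{k-1} for 1 ≤ k ≤ 10. Try u_k = A + B·r^k with r = q/p = (4/13)/(9/13) = 4/9. Substitution satisfies the recurrence; boundary conditions give:
  u_k = (1 − r^k) / (1 − r^N) = (1 − (4/9)^7) / (1 − (4/9)^11) = 6254712837/6275373061.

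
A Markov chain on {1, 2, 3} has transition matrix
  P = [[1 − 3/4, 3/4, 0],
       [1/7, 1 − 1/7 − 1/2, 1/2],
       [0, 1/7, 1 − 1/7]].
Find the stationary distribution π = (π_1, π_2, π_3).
π = (8/197, 42/197, 147/197)

This is a birth-death chain on three states, which satisfies detailed balance: π_1 · P_{12} = π_2 · P_{21} and π_2 · P_{23} = π_3 · P_{32}.
From π_1 · 3/4 = π_2 · 1/7: π_2/π_1 = (3/4)/(1/7) = 21/4.
From π_2 · 1/2 = π_3 · 1/7: π_3/π_2 = (1/2)/(1/7) = 7/2.
Take π_1 proportional to 1; then unnormalized π = (1, 21/4, 147/8). Normalize by dividing by the sum 197/8:
  π = (8/197, 42/197, 147/197).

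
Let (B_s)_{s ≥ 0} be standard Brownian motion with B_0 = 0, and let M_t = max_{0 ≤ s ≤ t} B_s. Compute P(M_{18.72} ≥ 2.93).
P(M_{18.72} ≥ 2.93) = 2·P(B_{18.72} ≥ 2.93) = 2(1 − Φ(2.93/√18.72)) ≈ 0.4983

By the reflection principle for Brownian motion, P(M_t ≥ a) = 2 · P(B_t ≥ a) for a ≥ 0. Since B_t ~ N(0, t), P(B_t ≥ 2.93) = 1 − Φ(2.93/√t) = 1 − Φ(2.93/√18.72) = 1 − Φ(0.6772). So
  P(M_{18.72} ≥ 2.93) = 2(1 − Φ(0.6772)) ≈ 0.4983.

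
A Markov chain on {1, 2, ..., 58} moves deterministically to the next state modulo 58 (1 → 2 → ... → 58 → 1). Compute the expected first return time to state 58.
E[T_58 | X_0 = 58] = 58

The chain cycles deterministically, so starting at state 58 it returns in exactly 58 steps. Equivalently, the stationary distribution is uniform π_j = 1/58 for every state j, so by Kac's formula E[T_58] = 1/π_58 = 58.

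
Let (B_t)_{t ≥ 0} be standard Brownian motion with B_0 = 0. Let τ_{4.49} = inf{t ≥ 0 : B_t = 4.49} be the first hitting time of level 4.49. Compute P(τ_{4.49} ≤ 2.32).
P(τ_{4.49} ≤ 2.32) = 2(1 − Φ(4.49/√2.32)) = 2(1 − Φ(2.9478)) ≈ 0.0032

By the reflection principle for standard BM, P(τ_b ≤ t) = 2 · P(B_t ≥ b). Since B_t ~ N(0, t), P(B_t ≥ 4.49) = 1 − Φ(4.49/√t) = 1 − Φ(4.49/√2.32) = 1 − Φ(2.9478) ≈ 0.00160. Doubling: P(τ_{4.49} ≤ 2.32) ≈ 2 · 0.00160 = 0.00320 ≈ 0.0032.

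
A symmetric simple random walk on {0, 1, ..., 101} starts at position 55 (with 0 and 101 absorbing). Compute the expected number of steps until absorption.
E[τ | X_0 = 55] = 2530

Let v_k = E[τ | X_0 = k]. Boundary: v_0 = v_101 = 0. Recurrence: v_k = 1 + (v_{k-1} + v_{k+1})/2 for 1 ≤ k ≤ 100. The particular solution to v_k − (v_{k-1} + v_{k+1})/2 = 1 is v_k = −k^2. Adding homogeneous solution A + B k and matching boundaries gives v_k = k (101 − k). Substituting k = 55: v_55 = 55 · 46 = 2530.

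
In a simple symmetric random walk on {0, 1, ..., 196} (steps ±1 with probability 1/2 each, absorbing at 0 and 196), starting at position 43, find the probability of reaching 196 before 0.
P(hit 196 before 0) = 43/196

Let u_k = P(hit 196 before 0 | start at k). Then u_0 = 0, u_196 = 1, and u_k = u_{k-1}/2 + u_{k+1}/2 for 1 ≤ k ≤ 195. This harmonic recurrence is solved by u_k = k/196, giving u_43 = 43/196.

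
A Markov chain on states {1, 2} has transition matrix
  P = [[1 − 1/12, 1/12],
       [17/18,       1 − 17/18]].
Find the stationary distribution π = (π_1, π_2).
π_1 = 34/37, π_2 = 3/37

Solve πP = π with π_1 + π_2 = 1. From πP = π: π_1 · (1 − 1/12) + π_2 · 17/18 = π_1 ⇒ π_2 · 17/18 = π_1 · 1/12 ⇒ π_2/π_1 = (1/12)/(17/18) = 3/34. Together with π_1 + π_2 = 1:
  π_1 = (17/18)/(1/12 + 17/18) = (17/18)/(37/36) = 34/37,
  π_2 = (1/12)/(1/12 + 17/18) = (1/12)/(37/36) = 3/37.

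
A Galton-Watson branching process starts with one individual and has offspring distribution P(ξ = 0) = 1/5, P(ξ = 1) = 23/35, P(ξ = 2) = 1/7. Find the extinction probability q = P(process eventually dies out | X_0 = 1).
q = 1

Mean offspring μ = 0·1/5 + 1·23/35 + 2·1/7 = 33/35 ≤ 1. For μ ≤ 1 with offspring not concentrated at 1, the Galton-Watson process goes extinct almost surely, so q = 1.
(Algebraic check: The pgf is f(s) = 1/5 + 23/35·s + 1/7·s². The extinction probability q is the smallest fixed point of f in [0, 1]. Setting s = f(s):
  1/7·s² + (23/35 − 1)·s + 1/5 = 0
  1/7·s² − (1/5 + 1/7)·s + 1/5 = 0
which factors as (s − 1)·(1/7·s − 1/5) = 0, giving roots s = 1 and s = (1/5)/(1/7) = 7/5. Since 7/5 ≥ 1, the smallest root in [0, 1] is s = 1.)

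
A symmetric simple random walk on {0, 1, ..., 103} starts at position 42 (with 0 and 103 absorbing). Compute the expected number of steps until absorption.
E[τ | X_0 = 42] = 2562

Let v_k = E[τ | X_0 = k]. Boundary: v_0 = v_103 = 0. Recurrence: v_k = 1 + (v_{k-1} + v_{k+1})/2 for 1 ≤ k ≤ 102. The particular solution to v_k − (v_{k-1} + v_{k+1})/2 = 1 is v_k = −k^2. Adding homogeneous solution A + B k and matching boundaries gives v_k = k (103 − k). Substituting k = 42: v_42 = 42 · 61 = 2562.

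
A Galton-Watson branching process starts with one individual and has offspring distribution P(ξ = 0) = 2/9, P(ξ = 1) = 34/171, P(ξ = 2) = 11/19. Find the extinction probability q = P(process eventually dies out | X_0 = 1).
q = 38/99

The pgf is f(s) = 2/9 + 34/171·s + 11/19·s². The extinction probability q is the smallest fixed point of f in [0, 1]. Setting s = f(s):
  11/19·s² + (34/171 − 1)·s + 2/9 = 0
  11/19·s² − (2/9 + 11/19)·s + 2/9 = 0
which factors as (s − 1)·(11/19·s − 2/9) = 0, giving roots s = 1 and s = (2/9)/(11/19) = 38/99.
Mean offspring μ = 34/171 + 2·11/19 = 232/171 > 1 (supercritical), so q < 1. The extinction probability is the smaller root: q = (2/9)/(11/19) = 38/99.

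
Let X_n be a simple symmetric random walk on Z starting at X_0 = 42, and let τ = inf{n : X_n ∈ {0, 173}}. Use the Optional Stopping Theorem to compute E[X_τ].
E[X_τ] = 42

X_n is a martingale and τ is a bounded-mean stopping time (indeed τ is finite a.s. with bounded expectation since the walk is in a bounded region). By the OST, E[X_τ] = E[X_0] = 42. Equivalently: E[X_τ] = 173 · P(hit 173 first) + 0 · P(hit 0 first) = 173 · (42/173) = 42.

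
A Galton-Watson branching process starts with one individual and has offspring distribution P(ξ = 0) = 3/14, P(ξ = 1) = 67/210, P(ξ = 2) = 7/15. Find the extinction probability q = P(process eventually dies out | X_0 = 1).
q = 45/98

The pgf is f(s) = 3/14 + 67/210·s + 7/15·s². The extinction probability q is the smallest fixed point of f in [0, 1]. Setting s = f(s):
  7/15·s² + (67/210 − 1)·s + 3/14 = 0
  7/15·s² − (3/14 + 7/15)·s + 3/14 = 0
which factors as (s − 1)·(7/15·s − 3/14) = 0, giving roots s = 1 and s = (3/14)/(7/15) = 45/98.
Mean offspring μ = 67/210 + 2·7/15 = 263/210 > 1 (supercritical), so q < 1. The extinction probability is the smaller root: q = (3/14)/(7/15) = 45/98.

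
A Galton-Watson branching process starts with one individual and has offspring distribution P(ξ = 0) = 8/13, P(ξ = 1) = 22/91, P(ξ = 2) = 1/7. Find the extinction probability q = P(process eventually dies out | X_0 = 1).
q = 1

Mean offspring μ = 0·8/13 + 1·22/91 + 2·1/7 = 48/91 ≤ 1. For μ ≤ 1 with offspring not concentrated at 1, the Galton-Watson process goes extinct almost surely, so q = 1.
(Algebraic check: The pgf is f(s) = 8/13 + 22/91·s + 1/7·s². The extinction probability q is the smallest fixed point of f in [0, 1]. Setting s = f(s):
  1/7·s² + (22/91 − 1)·s + 8/13 = 0
  1/7·s² − (8/13 + 1/7)·s + 8/13 = 0
which factors as (s − 1)·(1/7·s − 8/13) = 0, giving roots s = 1 and s = (8/13)/(1/7) = 56/13. Since 56/13 ≥ 1, the smallest root in [0, 1] is s = 1.)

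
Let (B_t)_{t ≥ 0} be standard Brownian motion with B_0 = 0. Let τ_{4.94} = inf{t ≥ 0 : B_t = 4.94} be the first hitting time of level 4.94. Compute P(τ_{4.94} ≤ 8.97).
P(τ_{4.94} ≤ 8.97) = 2(1 − Φ(4.94/√8.97)) = 2(1 − Φ(1.6494)) ≈ 0.0991

By the reflection principle for standard BM, P(τ_b ≤ t) = 2 · P(B_t ≥ b). Since B_t ~ N(0, t), P(B_t ≥ 4.94) = 1 − Φ(4.94/√t) = 1 − Φ(4.94/√8.97) = 1 − Φ(1.6494) ≈ 0.04953. Doubling: P(τ_{4.94} ≤ 8.97) ≈ 2 · 0.04953 = 0.09906 ≈ 0.0991.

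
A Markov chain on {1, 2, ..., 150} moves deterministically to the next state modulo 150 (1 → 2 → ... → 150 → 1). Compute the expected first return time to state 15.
E[T_15 | X_0 = 15] = 150

The chain cycles deterministically, so starting at state 15 it returns in exactly 150 steps. Equivalently, the stationary distribution is uniform π_j = 1/150 for every state j, so by Kac's formula E[T_15] = 1/π_15 = 150.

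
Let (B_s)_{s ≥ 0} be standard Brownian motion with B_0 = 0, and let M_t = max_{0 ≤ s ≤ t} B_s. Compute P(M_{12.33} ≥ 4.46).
P(M_{12.33} ≥ 4.46) = 2·P(B_{12.33} ≥ 4.46) = 2(1 − Φ(4.46/√12.33)) ≈ 0.2040

By the reflection principle for Brownian motion, P(M_t ≥ a) = 2 · P(B_t ≥ a) for a ≥ 0. Since B_t ~ N(0, t), P(B_t ≥ 4.46) = 1 − Φ(4.46/√t) = 1 − Φ(4.46/√12.33) = 1 − Φ(1.2701). So
  P(M_{12.33} ≥ 4.46) = 2(1 − Φ(1.2701)) ≈ 0.2040.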